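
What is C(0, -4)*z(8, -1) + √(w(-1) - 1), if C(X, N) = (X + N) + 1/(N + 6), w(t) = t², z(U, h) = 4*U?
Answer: -112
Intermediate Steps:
C(X, N) = N + X + 1/(6 + N) (C(X, N) = (N + X) + 1/(6 + N) = N + X + 1/(6 + N))
C(0, -4)*z(8, -1) + √(w(-1) - 1) = ((1 + (-4)² + 6*(-4) + 6*0 - 4*0)/(6 - 4))*(4*8) + √((-1)² - 1) = ((1 + 16 - 24 + 0 + 0)/2)*32 + √(1 - 1) = ((½)*(-7))*32 + √0 = -7/2*32 + 0 = -112 + 0 = -112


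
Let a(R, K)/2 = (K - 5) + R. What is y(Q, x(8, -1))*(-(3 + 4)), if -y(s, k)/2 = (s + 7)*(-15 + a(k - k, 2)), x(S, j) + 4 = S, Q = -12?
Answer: 1470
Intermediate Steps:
x(S, j) = -4 + S
a(R, K) = -10 + 2*K + 2*R (a(R, K) = 2*((K - 5) + R) = 2*((-5 + K) + R) = 2*(-5 + K + R) = -10 + 2*K + 2*R)
y(s, k) = 294 + 42*s (y(s, k) = -2*(s + 7)*(-15 + (-10 + 2*2 + 2*(k - k))) = -2*(7 + s)*(-15 + (-10 + 4 + 2*0)) = -2*(7 + s)*(-15 + (-10 + 4 + 0)) = -2*(7 + s)*(-15 - 6) = -2*(7 + s)*(-21) = -2*(-147 - 21*s) = 294 + 42*s)
y(Q, x(8, -1))*(-(3 + 4)) = (294 + 42*(-12))*(-(3 + 4)) = (294 - 504)*(-1*7) = -210*(-7) = 1470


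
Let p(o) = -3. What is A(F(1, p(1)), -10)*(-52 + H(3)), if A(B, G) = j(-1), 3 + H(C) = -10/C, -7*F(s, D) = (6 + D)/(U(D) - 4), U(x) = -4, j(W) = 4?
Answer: -700/3 ≈ -233.33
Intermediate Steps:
F(s, D) = 3/28 + D/56 (F(s, D) = -(6 + D)/(7*(-4 - 4)) = -(6 + D)/(7*(-8)) = -(6 + D)*(-1)/(7*8) = -(-3/4 - D/8)/7 = 3/28 + D/56)
H(C) = -3 - 10/C
A(B, G) = 4
A(F(1, p(1)), -10)*(-52 + H(3)) = 4*(-52 + (-3 - 10/3)) = 4*(-52 - 19/3) = 4*(-175/3) = -700/3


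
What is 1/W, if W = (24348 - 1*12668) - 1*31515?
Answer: -1/19835 ≈ -5.0416e-5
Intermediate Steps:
W = -19835 (W = (24348 - 12668) - 31515 = 11680 - 31515 = -19835)
1/W = 1/(-19835) = -1/19835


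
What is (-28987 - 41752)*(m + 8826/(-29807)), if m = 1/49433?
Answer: 30861010033889/1473449431 ≈ 20945.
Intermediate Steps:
m = 1/49433 ≈ 2.0229e-5
(-28987 - 41752)*(m + 8826/(-29807)) = (-28987 - 41752)*(1/49433 + 8826/(-29807)) = -70739*(1/49433 + 8826*(-1/29807)) = -70739*(1/49433 - 8826/29807) = -70739*(-436265851/1473449431) = 30861010033889/1473449431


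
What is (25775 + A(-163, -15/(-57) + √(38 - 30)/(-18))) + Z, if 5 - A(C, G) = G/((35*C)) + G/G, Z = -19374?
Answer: 138853996/21679 - √2/51345 ≈ 6405.0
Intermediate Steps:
A(C, G) = 4 - G/(35*C) (A(C, G) = 5 - (G/((35*C)) + G/G) = 5 - (G*(1/(35*C)) + 1) = 5 - (G/(35*C) + 1) = 5 - (1 + G/(35*C)) = 5 + (-1 - G/(35*C)) = 4 - G/(35*C))
(25775 + A(-163, -15/(-57) + √(38 - 30)/(-18))) + Z = (25775 + (4 - 1/35*(-15/(-57) + √(38 - 30)/(-18))/(-163))) - 19374 = (25775 + (4 - 1/35*(-15*(-1/57) + √8*(-1/18))*(-1/163))) - 19374 = (25775 + (4 - 1/35*(5/19 + (2*√2)*(-1/18))*(-1/163))) - 19374 = (25775 + (4 - 1/35*(5/19 - √2/9)*(-1/163))) - 19374 = (25775 + (4 + (1/21679 - √2/51345))) - 19374 = (25775 + (86717/21679 - √2/51345)) - 19374 = (558862942/21679 - √2/51345) - 19374 = 138853996/21679 - √2/51345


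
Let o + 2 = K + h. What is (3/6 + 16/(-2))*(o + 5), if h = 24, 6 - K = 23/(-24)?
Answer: -4075/16 ≈ -254.69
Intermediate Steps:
K = 167/24 (K = 6 - 23/(-24) = 6 - 23*(-1)/24 = 6 - 1*(-23/24) = 6 + 23/24 = 167/24 ≈ 6.9583)
o = 695/24 (o = -2 + (167/24 + 24) = -2 + 743/24 = 695/24 ≈ 28.958)
(3/6 + 16/(-2))*(o + 5) = (3/6 + 16/(-2))*(695/24 + 5) = (3*(⅙) + 16*(-½))*(815/24) = (½ - 8)*(815/24) = -15/2*815/24 = -4075/16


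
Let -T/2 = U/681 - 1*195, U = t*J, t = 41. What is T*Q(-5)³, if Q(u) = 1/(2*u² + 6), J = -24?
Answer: 44593/19932416 ≈ 0.0022372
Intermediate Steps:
Q(u) = 1/(6 + 2*u²)
U = -984 (U = 41*(-24) = -984)
T = 89186/227 (T = -2*(-984/681 - 1*195) = -2*(-984*1/681 - 195) = -2*(-328/227 - 195) = -2*(-44593/227) = 89186/227 ≈ 392.89)
T*Q(-5)³ = 89186*(1/(2*(3 + (-5)²)))³/227 = 89186*(1/(2*(3 + 25)))³/227 = 89186*((½)/28)³/227 = 89186*((½)*(1/28))³/227 = 89186*(1/56)³/227 = (89186/227)*(1/175616) = 44593/19932416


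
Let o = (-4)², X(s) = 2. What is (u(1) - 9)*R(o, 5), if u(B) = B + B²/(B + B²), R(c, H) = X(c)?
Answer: -15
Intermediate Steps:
o = 16
R(c, H) = 2
u(B) = B + B²/(B + B²)
(u(1) - 9)*R(o, 5) = (1*(2 + 1)/(1 + 1) - 9)*2 = (1*3/2 - 9)*2 = (1*(½)*3 - 9)*2 = (3/2 - 9)*2 = -15/2*2 = -15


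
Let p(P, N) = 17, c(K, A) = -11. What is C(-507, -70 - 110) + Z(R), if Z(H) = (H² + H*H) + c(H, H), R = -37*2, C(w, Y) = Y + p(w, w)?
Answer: 10778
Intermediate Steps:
C(w, Y) = 17 + Y (C(w, Y) = Y + 17 = 17 + Y)
R = -74
Z(H) = -11 + 2*H² (Z(H) = (H² + H*H) - 11 = (H² + H²) - 11 = 2*H² - 11 = -11 + 2*H²)
C(-507, -70 - 110) + Z(R) = (17 + (-70 - 110)) + (-11 + 2*(-74)²) = (17 - 180) + (-11 + 2*5476) = -163 + (-11 + 10952) = -163 + 10941 = 10778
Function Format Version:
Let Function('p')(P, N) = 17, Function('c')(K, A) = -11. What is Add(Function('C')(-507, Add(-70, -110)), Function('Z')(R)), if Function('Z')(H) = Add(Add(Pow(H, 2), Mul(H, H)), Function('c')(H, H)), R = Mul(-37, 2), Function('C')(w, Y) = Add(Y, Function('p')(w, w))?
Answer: 10778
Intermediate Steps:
Function('C')(w, Y) = Add(17, Y) (Function('C')(w, Y) = Add(Y, 17) = Add(17, Y))
R = -74
Function('Z')(H) = Add(-11, Mul(2, Pow(H, 2))) (Function('Z')(H) = Add(Add(Pow(H, 2), Mul(H, H)), -11) = Add(Add(Pow(H, 2), Pow(H, 2)), -11) = Add(Mul(2, Pow(H, 2)), -11) = Add(-11, Mul(2, Pow(H, 2))))
Add(Function('C')(-507, Add(-70, -110)), Function('Z')(R)) = Add(Add(17, Add(-70, -110)), Add(-11, Mul(2, Pow(-74, 2)))) = Add(Add(17, -180), Add(-11, Mul(2, 5476))) = Add(-163, Add(-11, 10952)) = Add(-163, 10941) = 10778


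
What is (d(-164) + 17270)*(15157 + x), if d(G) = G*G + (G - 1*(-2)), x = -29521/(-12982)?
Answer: 4329942885390/6491 ≈ 6.6707e+8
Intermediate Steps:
x = 29521/12982 (x = -29521*(-1/12982) = 29521/12982 ≈ 2.2740)
d(G) = 2 + G + G**2 (d(G) = G**2 + (G + 2) = G**2 + (2 + G) = 2 + G + G**2)
(d(-164) + 17270)*(15157 + x) = ((2 - 164 + (-164)**2) + 17270)*(15157 + 29521/12982) = ((2 - 164 + 26896) + 17270)*(196797695/12982) = (26734 + 17270)*(196797695/12982) = 44004*(196797695/12982) = 4329942885390/6491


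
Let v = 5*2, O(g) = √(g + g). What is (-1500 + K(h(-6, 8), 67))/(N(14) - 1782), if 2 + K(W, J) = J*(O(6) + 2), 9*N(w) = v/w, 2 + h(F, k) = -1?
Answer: 86184/112261 - 8442*√3/112261 ≈ 0.63746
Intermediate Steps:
O(g) = √2*√g (O(g) = √(2*g) = √2*√g)
h(F, k) = -3 (h(F, k) = -2 - 1 = -3)
v = 10
N(w) = 10/(9*w) (N(w) = (10/w)/9 = 10/(9*w))
K(W, J) = -2 + J*(2 + 2*√3) (K(W, J) = -2 + J*(√2*√6 + 2) = -2 + J*(2*√3 + 2) = -2 + J*(2 + 2*√3))
(-1500 + K(h(-6, 8), 67))/(N(14) - 1782) = (-1500 + (-2 + 2*67 + 2*67*√3))/((10/9)/14 - 1782) = (-1500 + (-2 + 134 + 134*√3))/((10/9)*(1/14) - 1782) = (-1500 + (132 + 134*√3))/(5/63 - 1782) = (-1368 + 134*√3)/(-112261/63) = (-1368 + 134*√3)*(-63/112261) = 86184/112261 - 8442*√3/112261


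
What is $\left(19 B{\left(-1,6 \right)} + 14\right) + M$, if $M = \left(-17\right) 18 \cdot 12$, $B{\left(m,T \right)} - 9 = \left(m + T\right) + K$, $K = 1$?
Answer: $-3373$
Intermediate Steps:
$B{\left(m,T \right)} = 10 + T + m$ ($B{\left(m,T \right)} = 9 + \left(\left(m + T\right) + 1\right) = 9 + \left(\left(T + m\right) + 1\right) = 9 + \left(1 + T + m\right) = 10 + T + m$)
$M = -3672$ ($M = \left(-306\right) 12 = -3672$)
$\left(19 B{\left(-1,6 \right)} + 14\right) + M = \left(19 \left(10 + 6 - 1\right) + 14\right) - 3672 = \left(19 \cdot 15 + 14\right) - 3672 = \left(285 + 14\right) - 3672 = 299 - 3672 = -3373$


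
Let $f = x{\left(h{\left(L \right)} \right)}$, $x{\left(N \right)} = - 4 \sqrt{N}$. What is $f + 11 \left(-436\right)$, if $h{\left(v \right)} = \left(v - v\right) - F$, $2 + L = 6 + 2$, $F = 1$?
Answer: $-4796 - 4 i \approx -4796.0 - 4.0 i$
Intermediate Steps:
$L = 6$ ($L = -2 + \left(6 + 2\right) = -2 + 8 = 6$)
$h{\left(v \right)} = -1$ ($h{\left(v \right)} = \left(v - v\right) - 1 = 0 - 1 = -1$)
$f = - 4 i$ ($f = - 4 \sqrt{-1} = - 4 i \approx - 4.0 i$)
$f + 11 \left(-436\right) = - 4 i + 11 \left(-436\right) = - 4 i - 4796 = -4796 - 4 i$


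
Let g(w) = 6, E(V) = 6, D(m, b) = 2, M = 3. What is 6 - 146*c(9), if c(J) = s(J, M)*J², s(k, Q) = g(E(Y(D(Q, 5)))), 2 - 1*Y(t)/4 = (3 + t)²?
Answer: -70950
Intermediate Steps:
Y(t) = 8 - 4*(3 + t)²
s(k, Q) = 6
c(J) = 6*J²
6 - 146*c(9) = 6 - 876*9² = 6 - 876*81 = 6 - 146*486 = 6 - 70956 = -70950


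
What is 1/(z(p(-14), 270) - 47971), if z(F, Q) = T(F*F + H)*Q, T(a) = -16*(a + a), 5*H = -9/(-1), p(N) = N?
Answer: -1/1756963 ≈ -5.6916e-7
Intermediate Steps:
H = 9/5 (H = (-9/(-1))/5 = (-9*(-1))/5 = (1/5)*9 = 9/5 ≈ 1.8000)
T(a) = -32*a
z(F, Q) = Q*(-288/5 - 32*F**2) (z(F, Q) = (-32*(F*F + 9/5))*Q = (-32*(F**2 + 9/5))*Q = (-32*(9/5 + F**2))*Q = (-288/5 - 32*F**2)*Q = Q*(-288/5 - 32*F**2))
1/(z(p(-14), 270) - 47971) = 1/((32/5)*270*(-9 - 5*(-14)**2) - 47971) = 1/((32/5)*270*(-9 - 5*196) - 47971) = 1/((32/5)*270*(-9 - 980) - 47971) = 1/((32/5)*270*(-989) - 47971) = 1/(-1708992 - 47971) = 1/(-1756963) = -1/1756963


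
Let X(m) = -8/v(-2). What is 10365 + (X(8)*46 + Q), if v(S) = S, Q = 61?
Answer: 10610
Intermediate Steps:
X(m) = 4 (X(m) = -8/(-2) = -8*(-½) = 4)
10365 + (X(8)*46 + Q) = 10365 + (4*46 + 61) = 10365 + (184 + 61) = 10365 + 245 = 10610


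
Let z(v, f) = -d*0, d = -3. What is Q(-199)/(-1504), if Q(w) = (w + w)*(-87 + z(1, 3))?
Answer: -17313/752 ≈ -23.023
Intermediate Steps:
z(v, f) = 0 (z(v, f) = -(-3)*0 = -1*0 = 0)
Q(w) = -174*w (Q(w) = (w + w)*(-87 + 0) = (2*w)*(-87) = -174*w)
Q(-199)/(-1504) = -174*(-199)/(-1504) = 34626*(-1/1504) = -17313/752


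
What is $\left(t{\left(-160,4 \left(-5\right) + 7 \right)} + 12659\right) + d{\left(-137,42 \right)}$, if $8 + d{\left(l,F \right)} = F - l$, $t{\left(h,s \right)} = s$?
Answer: $12817$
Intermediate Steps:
$d{\left(l,F \right)} = -8 + F - l$ ($d{\left(l,F \right)} = -8 + \left(F - l\right) = -8 + F - l$)
$\left(t{\left(-160,4 \left(-5\right) + 7 \right)} + 12659\right) + d{\left(-137,42 \right)} = \left(\left(4 \left(-5\right) + 7\right) + 12659\right) - -171 = \left(\left(-20 + 7\right) + 12659\right) + \left(-8 + 42 + 137\right) = \left(-13 + 12659\right) + 171 = 12646 + 171 = 12817$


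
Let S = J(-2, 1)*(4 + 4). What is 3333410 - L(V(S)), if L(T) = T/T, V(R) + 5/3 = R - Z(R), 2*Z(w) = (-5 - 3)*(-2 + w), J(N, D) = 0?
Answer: 3333409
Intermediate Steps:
Z(w) = 8 - 4*w (Z(w) = ((-5 - 3)*(-2 + w))/2 = (-8*(-2 + w))/2 = (16 - 8*w)/2 = 8 - 4*w)
S = 0 (S = 0*(4 + 4) = 0*8 = 0)
V(R) = -29/3 + 5*R (V(R) = -5/3 + (R - (8 - 4*R)) = -5/3 + (R + (-8 + 4*R)) = -5/3 + (-8 + 5*R) = -29/3 + 5*R)
L(T) = 1
3333410 - L(V(S)) = 3333410 - 1*1 = 3333410 - 1 = 3333409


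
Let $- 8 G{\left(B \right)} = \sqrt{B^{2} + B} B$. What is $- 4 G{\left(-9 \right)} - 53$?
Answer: $-53 - 27 \sqrt{2} \approx -91.184$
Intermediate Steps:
$G{\left(B \right)} = - \frac{B \sqrt{B + B^{2}}}{8}$ ($G{\left(B \right)} = - \frac{\sqrt{B^{2} + B} B}{8} = - \frac{\sqrt{B + B^{2}} B}{8} = - \frac{B \sqrt{B + B^{2}}}{8}$)
$- 4 G{\left(-9 \right)} - 53 = - 4 \left(\left(- \frac{1}{8}\right) \left(-9\right) \sqrt{- 9 \left(1 - 9\right)}\right) - 53 = - 4 \left(\left(- \frac{1}{8}\right) \left(-9\right) \sqrt{\left(-9\right) \left(-8\right)}\right) - 53 = - 4 \left(\left(- \frac{1}{8}\right) \left(-9\right) \sqrt{72}\right) - 53 = - 4 \left(\left(- \frac{1}{8}\right) \left(-9\right) 6 \sqrt{2}\right) - 53 = - 4 \frac{27 \sqrt{2}}{4} - 53 = - 27 \sqrt{2} - 53 = -53 - 27 \sqrt{2}$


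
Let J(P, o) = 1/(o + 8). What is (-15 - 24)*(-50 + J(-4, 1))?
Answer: 5837/3 ≈ 1945.7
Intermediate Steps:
J(P, o) = 1/(8 + o)
(-15 - 24)*(-50 + J(-4, 1)) = (-15 - 24)*(-50 + 1/(8 + 1)) = -39*(-50 + 1/9) = -39*(-50 + ⅑) = -39*(-449/9) = 5837/3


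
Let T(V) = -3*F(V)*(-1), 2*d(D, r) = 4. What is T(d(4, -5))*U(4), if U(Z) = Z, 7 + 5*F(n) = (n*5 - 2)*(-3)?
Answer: -372/5 ≈ -74.400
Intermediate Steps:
F(n) = -1/5 - 3*n (F(n) = -7/5 + ((n*5 - 2)*(-3))/5 = -7/5 + ((5*n - 2)*(-3))/5 = -7/5 + ((-2 + 5*n)*(-3))/5 = -7/5 + (6 - 15*n)/5 = -7/5 + (6/5 - 3*n) = -1/5 - 3*n)
d(D, r) = 2 (d(D, r) = (1/2)*4 = 2)
T(V) = -3/5 - 9*V (T(V) = -3*(-1/5 - 3*V)*(-1) = (3/5 + 9*V)*(-1) = -3/5 - 9*V)
T(d(4, -5))*U(4) = (-3/5 - 9*2)*4 = (-3/5 - 18)*4 = -93/5*4 = -372/5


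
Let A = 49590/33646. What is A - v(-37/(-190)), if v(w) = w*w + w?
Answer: 753803123/607310300 ≈ 1.2412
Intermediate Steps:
A = 24795/16823 (A = 49590*(1/33646) = 24795/16823 ≈ 1.4739)
v(w) = w + w**2 (v(w) = w**2 + w = w + w**2)
A - v(-37/(-190)) = 24795/16823 - (-37/(-190))*(1 - 37/(-190)) = 24795/16823 - (-37*(-1/190))*(1 - 37*(-1/190)) = 24795/16823 - 37*(1 + 37/190)/190 = 24795/16823 - 37*227/(190*190) = 24795/16823 - 1*8399/36100 = 24795/16823 - 8399/36100 = 753803123/607310300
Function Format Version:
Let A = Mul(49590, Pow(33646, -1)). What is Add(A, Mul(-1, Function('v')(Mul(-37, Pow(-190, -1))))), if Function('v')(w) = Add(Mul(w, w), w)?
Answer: Rational(753803123, 607310300) ≈ 1.2412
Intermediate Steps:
A = Rational(24795, 16823) (A = Mul(49590, Rational(1, 33646)) = Rational(24795, 16823) ≈ 1.4739)
Function('v')(w) = Add(w, Pow(w, 2)) (Function('v')(w) = Add(Pow(w, 2), w) = Add(w, Pow(w, 2)))
Add(A, Mul(-1, Function('v')(Mul(-37, Pow(-190, -1))))) = Add(Rational(24795, 16823), Mul(-1, Mul(Mul(-37, Pow(-190, -1)), Add(1, Mul(-37, Pow(-190, -1)))))) = Add(Rational(24795, 16823), Mul(-1, Mul(Mul(-37, Rational(-1, 190)), Add(1, Mul(-37, Rational(-1, 190)))))) = Add(Rational(24795, 16823), Mul(-1, Mul(Rational(37, 190), Add(1, Rational(37, 190))))) = Add(Rational(24795, 16823), Mul(-1, Mul(Rational(37, 190), Rational(227, 190)))) = Add(Rational(24795, 16823), Mul(-1, Rational(8399, 36100))) = Add(Rational(24795, 16823), Rational(-8399, 36100)) = Rational(753803123, 607310300)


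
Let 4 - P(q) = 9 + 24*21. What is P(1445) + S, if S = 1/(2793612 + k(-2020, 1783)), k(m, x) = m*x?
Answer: -411296433/808048 ≈ -509.00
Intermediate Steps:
P(q) = -509 (P(q) = 4 - (9 + 24*21) = 4 - (9 + 504) = 4 - 1*513 = 4 - 513 = -509)
S = -1/808048 (S = 1/(2793612 - 2020*1783) = 1/(2793612 - 3601660) = 1/(-808048) = -1/808048 ≈ -1.2375e-6)
P(1445) + S = -509 - 1/808048 = -411296433/808048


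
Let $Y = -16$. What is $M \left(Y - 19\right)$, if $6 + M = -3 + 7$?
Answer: $70$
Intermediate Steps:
$M = -2$ ($M = -6 + \left(-3 + 7\right) = -6 + 4 = -2$)
$M \left(Y - 19\right) = - 2 \left(-16 - 19\right) = \left(-2\right) \left(-35\right) = 70$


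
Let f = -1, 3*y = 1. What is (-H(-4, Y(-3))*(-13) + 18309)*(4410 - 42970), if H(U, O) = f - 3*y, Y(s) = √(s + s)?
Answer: -704992480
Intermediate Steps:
y = ⅓ (y = (⅓)*1 = ⅓ ≈ 0.33333)
Y(s) = √2*√s (Y(s) = √(2*s) = √2*√s)
H(U, O) = -2 (H(U, O) = -1 - 3*⅓ = -1 - 1 = -2)
(-H(-4, Y(-3))*(-13) + 18309)*(4410 - 42970) = (-1*(-2)*(-13) + 18309)*(4410 - 42970) = (2*(-13) + 18309)*(-38560) = (-26 + 18309)*(-38560) = 18283*(-38560) = -704992480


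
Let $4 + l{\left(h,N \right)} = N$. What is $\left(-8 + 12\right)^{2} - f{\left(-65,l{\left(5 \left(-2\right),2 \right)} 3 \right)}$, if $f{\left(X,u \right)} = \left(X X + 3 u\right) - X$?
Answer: $-4256$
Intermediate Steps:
$l{\left(h,N \right)} = -4 + N$
$f{\left(X,u \right)} = X^{2} - X + 3 u$ ($f{\left(X,u \right)} = \left(X^{2} + 3 u\right) - X = X^{2} - X + 3 u$)
$\left(-8 + 12\right)^{2} - f{\left(-65,l{\left(5 \left(-2\right),2 \right)} 3 \right)} = \left(-8 + 12\right)^{2} - \left(\left(-65\right)^{2} - -65 + 3 \left(-4 + 2\right) 3\right) = 4^{2} - \left(4225 + 65 + 3 \left(\left(-2\right) 3\right)\right) = 16 - \left(4225 + 65 + 3 \left(-6\right)\right) = 16 - \left(4225 + 65 - 18\right) = 16 - 4272 = -4256$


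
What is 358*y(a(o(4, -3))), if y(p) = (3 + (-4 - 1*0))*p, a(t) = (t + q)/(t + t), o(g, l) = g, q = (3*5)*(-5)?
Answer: 12709/4 ≈ 3177.3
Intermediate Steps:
q = -75 (q = 15*(-5) = -75)
a(t) = (-75 + t)/(2*t) (a(t) = (t - 75)/(t + t) = (-75 + t)/((2*t)) = (-75 + t)*(1/(2*t)) = (-75 + t)/(2*t))
y(p) = -p (y(p) = (3 + (-4 + 0))*p = (3 - 4)*p = -p)
358*y(a(o(4, -3))) = 358*(-(-75 + 4)/(2*4)) = 358*(-(-71)/(2*4)) = 358*(-1*(-71/8)) = 358*(71/8) = 12709/4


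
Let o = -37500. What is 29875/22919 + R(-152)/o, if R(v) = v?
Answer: 280949047/214865625 ≈ 1.3076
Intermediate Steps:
29875/22919 + R(-152)/o = 29875/22919 - 152/(-37500) = 29875*(1/22919) - 152*(-1/37500) = 29875/22919 + 38/9375 = 280949047/214865625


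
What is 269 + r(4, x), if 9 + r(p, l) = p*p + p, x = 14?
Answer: 280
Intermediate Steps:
r(p, l) = -9 + p + p**2 (r(p, l) = -9 + (p*p + p) = -9 + (p**2 + p) = -9 + (p + p**2) = -9 + p + p**2)
269 + r(4, x) = 269 + (-9 + 4 + 4**2) = 269 + (-9 + 4 + 16) = 269 + 11 = 280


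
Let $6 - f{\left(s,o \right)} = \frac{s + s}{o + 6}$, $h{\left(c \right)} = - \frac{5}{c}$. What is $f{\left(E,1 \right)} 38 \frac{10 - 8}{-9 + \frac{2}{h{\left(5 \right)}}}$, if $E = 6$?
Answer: $- \frac{2280}{77} \approx -29.61$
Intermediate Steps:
$f{\left(s,o \right)} = 6 - \frac{2 s}{6 + o}$ ($f{\left(s,o \right)} = 6 - \frac{s + s}{o + 6} = 6 - \frac{2 s}{6 + o}$)
$f{\left(E,1 \right)} 38 \frac{10 - 8}{-9 + \frac{2}{h{\left(5 \right)}}} = \frac{2 \left(18 - 6 + 3 \cdot 1\right)}{6 + 1} \cdot 38 \frac{10 - 8}{-9 + \frac{2}{\left(-5\right) \frac{1}{5}}} = \frac{2 \left(18 - 6 + 3\right)}{7} \cdot 38 \frac{2}{-9 + \frac{2}{\left(-5\right) \frac{1}{5}}} = 2 \cdot \frac{1}{7} \cdot 15 \cdot 38 \frac{2}{-9 + \frac{2}{-1}} = \frac{30}{7} \cdot 38 \frac{2}{-9 + 2 \left(-1\right)} = \frac{1140 \frac{2}{-9 - 2}}{7} = \frac{1140 \frac{2}{-11}}{7} = \frac{1140 \cdot 2 \left(- \frac{1}{11}\right)}{7} = \frac{1140}{7} \left(- \frac{2}{11}\right) = - \frac{2280}{77}$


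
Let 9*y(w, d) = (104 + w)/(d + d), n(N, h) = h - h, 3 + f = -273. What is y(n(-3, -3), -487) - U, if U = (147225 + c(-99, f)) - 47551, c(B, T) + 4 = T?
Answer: -435643954/4383 ≈ -99394.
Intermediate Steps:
f = -276 (f = -3 - 273 = -276)
c(B, T) = -4 + T
U = 99394 (U = (147225 + (-4 - 276)) - 47551 = (147225 - 280) - 47551 = 146945 - 47551 = 99394)
n(N, h) = 0
y(w, d) = (104 + w)/(18*d) (y(w, d) = ((104 + w)/(d + d))/9 = ((104 + w)/((2*d)))/9 = ((104 + w)*(1/(2*d)))/9 = ((104 + w)/(2*d))/9 = (104 + w)/(18*d))
y(n(-3, -3), -487) - U = (1/18)*(104 + 0)/(-487) - 1*99394 = (1/18)*(-1/487)*104 - 99394 = -52/4383 - 99394 = -435643954/4383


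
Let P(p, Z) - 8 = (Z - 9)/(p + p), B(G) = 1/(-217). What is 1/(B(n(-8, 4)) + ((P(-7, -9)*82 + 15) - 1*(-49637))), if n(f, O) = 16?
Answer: 217/10939713 ≈ 1.9836e-5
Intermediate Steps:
B(G) = -1/217
P(p, Z) = 8 + (-9 + Z)/(2*p) (P(p, Z) = 8 + (Z - 9)/(p + p) = 8 + (-9 + Z)/((2*p)) = 8 + (-9 + Z)*(1/(2*p)) = 8 + (-9 + Z)/(2*p))
1/(B(n(-8, 4)) + ((P(-7, -9)*82 + 15) - 1*(-49637))) = 1/(-1/217 + ((((1/2)*(-9 - 9 + 16*(-7))/(-7))*82 + 15) - 1*(-49637))) = 1/(-1/217 + ((((1/2)*(-1/7)*(-9 - 9 - 112))*82 + 15) + 49637)) = 1/(-1/217 + ((((1/2)*(-1/7)*(-130))*82 + 15) + 49637)) = 1/(-1/217 + (((65/7)*82 + 15) + 49637)) = 1/(-1/217 + ((5330/7 + 15) + 49637)) = 1/(-1/217 + (5435/7 + 49637)) = 1/(-1/217 + 352894/7) = 1/(10939713/217) = 217/10939713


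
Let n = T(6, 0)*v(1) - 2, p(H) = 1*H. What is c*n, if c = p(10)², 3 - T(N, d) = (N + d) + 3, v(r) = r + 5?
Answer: -3800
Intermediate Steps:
v(r) = 5 + r
T(N, d) = -N - d (T(N, d) = 3 - ((N + d) + 3) = 3 - (3 + N + d) = 3 + (-3 - N - d) = -N - d)
p(H) = H
c = 100 (c = 10² = 100)
n = -38 (n = (-1*6 - 1*0)*(5 + 1) - 2 = (-6 + 0)*6 - 2 = -6*6 - 2 = -36 - 2 = -38)
c*n = 100*(-38) = -3800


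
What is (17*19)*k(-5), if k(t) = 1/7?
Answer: 323/7 ≈ 46.143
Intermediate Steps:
k(t) = ⅐
(17*19)*k(-5) = (17*19)*(⅐) = 323*(⅐) = 323/7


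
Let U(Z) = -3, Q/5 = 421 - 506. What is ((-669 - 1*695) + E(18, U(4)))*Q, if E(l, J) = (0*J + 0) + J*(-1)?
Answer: 578425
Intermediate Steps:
Q = -425 (Q = 5*(421 - 506) = 5*(-85) = -425)
E(l, J) = -J (E(l, J) = (0 + 0) - J = 0 - J = -J)
((-669 - 1*695) + E(18, U(4)))*Q = ((-669 - 1*695) - 1*(-3))*(-425) = ((-669 - 695) + 3)*(-425) = (-1364 + 3)*(-425) = -1361*(-425) = 578425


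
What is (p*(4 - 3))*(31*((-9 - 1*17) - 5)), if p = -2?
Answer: 1922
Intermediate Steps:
(p*(4 - 3))*(31*((-9 - 1*17) - 5)) = (-2*(4 - 3))*(31*((-9 - 1*17) - 5)) = (-2*1)*(31*((-9 - 17) - 5)) = -62*(-26 - 5) = -62*(-31) = -2*(-961) = 1922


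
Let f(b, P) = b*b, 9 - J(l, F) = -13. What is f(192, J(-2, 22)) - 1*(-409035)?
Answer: 445899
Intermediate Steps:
J(l, F) = 22 (J(l, F) = 9 - 1*(-13) = 9 + 13 = 22)
f(b, P) = b²
f(192, J(-2, 22)) - 1*(-409035) = 192² - 1*(-409035) = 36864 + 409035 = 445899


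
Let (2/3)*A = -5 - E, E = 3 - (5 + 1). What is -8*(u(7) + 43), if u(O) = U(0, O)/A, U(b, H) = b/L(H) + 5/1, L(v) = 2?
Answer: -992/3 ≈ -330.67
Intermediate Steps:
E = -3 (E = 3 - 1*6 = 3 - 6 = -3)
U(b, H) = 5 + b/2 (U(b, H) = b/2 + 5/1 = b*(1/2) + 5*1 = b/2 + 5 = 5 + b/2)
A = -3 (A = 3*(-5 - 1*(-3))/2 = 3*(-5 + 3)/2 = (3/2)*(-2) = -3)
u(O) = -5/3 (u(O) = (5 + (1/2)*0)/(-3) = (5 + 0)*(-1/3) = 5*(-1/3) = -5/3)
-8*(u(7) + 43) = -8*(-5/3 + 43) = -8*124/3 = -992/3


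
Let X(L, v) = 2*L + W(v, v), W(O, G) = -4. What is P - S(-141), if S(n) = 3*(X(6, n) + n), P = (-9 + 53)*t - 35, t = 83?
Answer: 4016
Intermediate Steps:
X(L, v) = -4 + 2*L (X(L, v) = 2*L - 4 = -4 + 2*L)
P = 3617 (P = (-9 + 53)*83 - 35 = 44*83 - 35 = 3652 - 35 = 3617)
S(n) = 24 + 3*n (S(n) = 3*((-4 + 2*6) + n) = 3*((-4 + 12) + n) = 3*(8 + n) = 24 + 3*n)
P - S(-141) = 3617 - (24 + 3*(-141)) = 3617 - (24 - 423) = 3617 - 1*(-399) = 3617 + 399 = 4016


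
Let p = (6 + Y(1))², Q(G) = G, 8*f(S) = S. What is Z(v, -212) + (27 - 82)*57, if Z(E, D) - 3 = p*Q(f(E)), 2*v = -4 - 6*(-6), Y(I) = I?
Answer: -3034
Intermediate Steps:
f(S) = S/8
v = 16 (v = (-4 - 6*(-6))/2 = (-4 + 36)/2 = (½)*32 = 16)
p = 49 (p = (6 + 1)² = 7² = 49)
Z(E, D) = 3 + 49*E/8 (Z(E, D) = 3 + 49*(E/8) = 3 + 49*E/8)
Z(v, -212) + (27 - 82)*57 = (3 + (49/8)*16) + (27 - 82)*57 = (3 + 98) - 55*57 = 101 - 3135 = -3034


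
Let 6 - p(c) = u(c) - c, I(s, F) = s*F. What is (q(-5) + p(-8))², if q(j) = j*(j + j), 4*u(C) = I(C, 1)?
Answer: 2500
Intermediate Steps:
I(s, F) = F*s
u(C) = C/4 (u(C) = (1*C)/4 = C/4)
p(c) = 6 + 3*c/4 (p(c) = 6 - (c/4 - c) = 6 - (-3)*c/4 = 6 + 3*c/4)
q(j) = 2*j² (q(j) = j*(2*j) = 2*j²)
(q(-5) + p(-8))² = (2*(-5)² + (6 + (¾)*(-8)))² = (2*25 + (6 - 6))² = (50 + 0)² = 50² = 2500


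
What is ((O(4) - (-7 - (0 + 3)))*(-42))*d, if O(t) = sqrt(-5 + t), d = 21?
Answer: -8820 - 882*I ≈ -8820.0 - 882.0*I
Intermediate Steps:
((O(4) - (-7 - (0 + 3)))*(-42))*d = ((sqrt(-5 + 4) - (-7 - (0 + 3)))*(-42))*21 = ((sqrt(-1) - (-7 - 1*3))*(-42))*21 = ((I - (-7 - 3))*(-42))*21 = ((I - 1*(-10))*(-42))*21 = ((I + 10)*(-42))*21 = ((10 + I)*(-42))*21 = (-420 - 42*I)*21 = -8820 - 882*I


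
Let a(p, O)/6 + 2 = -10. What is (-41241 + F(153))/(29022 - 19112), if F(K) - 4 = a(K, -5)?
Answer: -41309/9910 ≈ -4.1684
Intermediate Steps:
a(p, O) = -72 (a(p, O) = -12 + 6*(-10) = -12 - 60 = -72)
F(K) = -68 (F(K) = 4 - 72 = -68)
(-41241 + F(153))/(29022 - 19112) = (-41241 - 68)/(29022 - 19112) = -41309/9910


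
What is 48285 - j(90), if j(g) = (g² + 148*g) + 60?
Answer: 26805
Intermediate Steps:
j(g) = 60 + g² + 148*g
48285 - j(90) = 48285 - (60 + 90² + 148*90) = 48285 - (60 + 8100 + 13320) = 48285 - 1*21480 = 48285 - 21480 = 26805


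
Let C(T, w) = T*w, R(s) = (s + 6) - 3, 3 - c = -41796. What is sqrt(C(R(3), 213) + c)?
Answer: sqrt(43077) ≈ 207.55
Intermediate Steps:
c = 41799 (c = 3 - 1*(-41796) = 3 + 41796 = 41799)
R(s) = 3 + s (R(s) = (6 + s) - 3 = 3 + s)
sqrt(C(R(3), 213) + c) = sqrt((3 + 3)*213 + 41799) = sqrt(6*213 + 41799) = sqrt(1278 + 41799) = sqrt(43077)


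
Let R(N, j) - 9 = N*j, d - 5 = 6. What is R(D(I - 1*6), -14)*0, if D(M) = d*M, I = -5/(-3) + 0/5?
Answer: 0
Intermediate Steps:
d = 11 (d = 5 + 6 = 11)
I = 5/3 (I = -5*(-1/3) + 0*(1/5) = 5/3 + 0 = 5/3 ≈ 1.6667)
D(M) = 11*M
R(N, j) = 9 + N*j
R(D(I - 1*6), -14)*0 = (9 + (11*(5/3 - 1*6))*(-14))*0 = (9 + (11*(5/3 - 6))*(-14))*0 = (9 + (11*(-13/3))*(-14))*0 = (9 - 143/3*(-14))*0 = (9 + 2002/3)*0 = (2029/3)*0 = 0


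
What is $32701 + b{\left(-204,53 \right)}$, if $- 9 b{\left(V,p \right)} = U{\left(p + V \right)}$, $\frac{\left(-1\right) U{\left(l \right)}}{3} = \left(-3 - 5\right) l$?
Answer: $\frac{99311}{3} \approx 33104.0$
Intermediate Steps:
$U{\left(l \right)} = 24 l$ ($U{\left(l \right)} = - 3 \left(-3 - 5\right) l = - 3 \left(- 8 l\right) = 24 l$)
$b{\left(V,p \right)} = - \frac{8 V}{3} - \frac{8 p}{3}$ ($b{\left(V,p \right)} = - \frac{24 \left(p + V\right)}{9} = - \frac{24 \left(V + p\right)}{9} = - \frac{24 V + 24 p}{9} = - \frac{8 V}{3} - \frac{8 p}{3}$)
$32701 + b{\left(-204,53 \right)} = 32701 - - \frac{1208}{3} = 32701 + \left(544 - \frac{424}{3}\right) = 32701 + \frac{1208}{3} = \frac{99311}{3}$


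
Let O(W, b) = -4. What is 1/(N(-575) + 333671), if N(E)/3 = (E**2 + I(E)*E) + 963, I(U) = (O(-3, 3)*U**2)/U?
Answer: -1/2639065 ≈ -3.7892e-7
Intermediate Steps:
I(U) = -4*U (I(U) = (-4*U**2)/U = -4*U)
N(E) = 2889 - 9*E**2 (N(E) = 3*((E**2 + (-4*E)*E) + 963) = 3*((E**2 - 4*E**2) + 963) = 3*(-3*E**2 + 963) = 3*(963 - 3*E**2) = 2889 - 9*E**2)
1/(N(-575) + 333671) = 1/((2889 - 9*(-575)**2) + 333671) = 1/((2889 - 9*330625) + 333671) = 1/((2889 - 2975625) + 333671) = 1/(-2972736 + 333671) = 1/(-2639065) = -1/2639065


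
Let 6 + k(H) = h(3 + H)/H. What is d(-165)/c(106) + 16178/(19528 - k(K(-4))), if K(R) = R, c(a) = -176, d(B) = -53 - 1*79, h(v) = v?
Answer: 493253/312540 ≈ 1.5782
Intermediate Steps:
d(B) = -132 (d(B) = -53 - 79 = -132)
k(H) = -6 + (3 + H)/H
d(-165)/c(106) + 16178/(19528 - k(K(-4))) = -132/(-176) + 16178/(19528 - (-5 + 3/(-4))) = -132*(-1/176) + 16178/(19528 - (-5 + 3*(-1/4))) = 3/4 + 16178/(19528 - (-5 - 3/4)) = 3/4 + 16178/(19528 - 1*(-23/4)) = 3/4 + 16178/(19528 + 23/4) = 3/4 + 16178/(78135/4) = 3/4 + 16178*(4/78135) = 3/4 + 64712/78135 = 493253/312540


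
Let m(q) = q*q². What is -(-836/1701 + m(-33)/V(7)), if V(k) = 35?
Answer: 8736871/8505 ≈ 1027.3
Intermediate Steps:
m(q) = q³
-(-836/1701 + m(-33)/V(7)) = -(-836/1701 + (-33)³/35) = -(-836*1/1701 - 35937*1/35) = -(-836/1701 - 35937/35) = -1*(-8736871/8505) = 8736871/8505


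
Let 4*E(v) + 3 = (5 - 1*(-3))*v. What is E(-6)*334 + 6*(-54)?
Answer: -9165/2 ≈ -4582.5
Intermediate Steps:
E(v) = -¾ + 2*v (E(v) = -¾ + ((5 - 1*(-3))*v)/4 = -¾ + ((5 + 3)*v)/4 = -¾ + (8*v)/4 = -¾ + 2*v)
E(-6)*334 + 6*(-54) = (-¾ + 2*(-6))*334 + 6*(-54) = (-¾ - 12)*334 - 324 = -51/4*334 - 324 = -8517/2 - 324 = -9165/2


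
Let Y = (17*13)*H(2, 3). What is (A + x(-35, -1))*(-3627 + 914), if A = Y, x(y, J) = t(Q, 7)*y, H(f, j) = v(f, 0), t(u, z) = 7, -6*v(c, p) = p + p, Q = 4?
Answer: 664685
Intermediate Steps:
v(c, p) = -p/3 (v(c, p) = -(p + p)/6 = -p/3)
H(f, j) = 0 (H(f, j) = -⅓*0 = 0)
x(y, J) = 7*y
Y = 0 (Y = (17*13)*0 = 221*0 = 0)
A = 0
(A + x(-35, -1))*(-3627 + 914) = (0 + 7*(-35))*(-3627 + 914) = (0 - 245)*(-2713) = -245*(-2713) = 664685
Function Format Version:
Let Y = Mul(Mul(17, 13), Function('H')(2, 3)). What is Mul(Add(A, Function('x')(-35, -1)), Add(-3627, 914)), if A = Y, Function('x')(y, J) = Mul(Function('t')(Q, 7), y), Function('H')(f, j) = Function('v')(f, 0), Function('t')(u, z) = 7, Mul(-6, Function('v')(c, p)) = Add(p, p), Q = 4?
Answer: 664685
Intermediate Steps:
Function('v')(c, p) = Mul(Rational(-1, 3), p) (Function('v')(c, p) = Mul(Rational(-1, 6), Add(p, p)) = Mul(Rational(-1, 6), Mul(2, p)) = Mul(Rational(-1, 3), p))
Function('H')(f, j) = 0 (Function('H')(f, j) = Mul(Rational(-1, 3), 0) = 0)
Function('x')(y, J) = Mul(7, y)
Y = 0 (Y = Mul(Mul(17, 13), 0) = Mul(221, 0) = 0)
A = 0
Mul(Add(A, Function('x')(-35, -1)), Add(-3627, 914)) = Mul(Add(0, Mul(7, -35)), Add(-3627, 914)) = Mul(Add(0, -245), -2713) = Mul(-245, -2713) = 664685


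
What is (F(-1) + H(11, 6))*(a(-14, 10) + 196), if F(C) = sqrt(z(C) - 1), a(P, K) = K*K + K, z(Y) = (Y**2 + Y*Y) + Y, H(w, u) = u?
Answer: 1836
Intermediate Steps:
z(Y) = Y + 2*Y**2 (z(Y) = (Y**2 + Y**2) + Y = 2*Y**2 + Y = Y + 2*Y**2)
a(P, K) = K + K**2 (a(P, K) = K**2 + K = K + K**2)
F(C) = sqrt(-1 + C*(1 + 2*C)) (F(C) = sqrt(C*(1 + 2*C) - 1) = sqrt(-1 + C*(1 + 2*C)))
(F(-1) + H(11, 6))*(a(-14, 10) + 196) = (sqrt(-1 - (1 + 2*(-1))) + 6)*(10*(1 + 10) + 196) = (sqrt(-1 - (1 - 2)) + 6)*(10*11 + 196) = (sqrt(-1 - 1*(-1)) + 6)*(110 + 196) = (sqrt(-1 + 1) + 6)*306 = (sqrt(0) + 6)*306 = (0 + 6)*306 = 6*306 = 1836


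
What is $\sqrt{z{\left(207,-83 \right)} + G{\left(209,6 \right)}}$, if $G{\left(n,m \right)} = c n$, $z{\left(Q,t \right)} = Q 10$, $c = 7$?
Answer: $\sqrt{3533} \approx 59.439$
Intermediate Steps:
$z{\left(Q,t \right)} = 10 Q$
$G{\left(n,m \right)} = 7 n$
$\sqrt{z{\left(207,-83 \right)} + G{\left(209,6 \right)}} = \sqrt{10 \cdot 207 + 7 \cdot 209} = \sqrt{2070 + 1463} = \sqrt{3533}$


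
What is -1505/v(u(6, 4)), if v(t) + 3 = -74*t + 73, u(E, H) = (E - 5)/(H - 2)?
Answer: -1505/33 ≈ -45.606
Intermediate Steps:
u(E, H) = (-5 + E)/(-2 + H)
v(t) = 70 - 74*t (v(t) = -3 + (-74*t + 73) = -3 + (73 - 74*t) = 70 - 74*t)
-1505/v(u(6, 4)) = -1505/(70 - 74*(-5 + 6)/(-2 + 4)) = -1505/(70 - 74/2) = -1505/(70 - 37) = -1505/33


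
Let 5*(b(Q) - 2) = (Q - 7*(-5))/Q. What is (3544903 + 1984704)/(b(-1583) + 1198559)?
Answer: 43766839405/9486611863 ≈ 4.6135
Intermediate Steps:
b(Q) = 2 + (35 + Q)/(5*Q) (b(Q) = 2 + ((Q - 7*(-5))/Q)/5 = 2 + ((Q + 35)/Q)/5 = 2 + ((35 + Q)/Q)/5 = 2 + (35 + Q)/(5*Q))
(3544903 + 1984704)/(b(-1583) + 1198559) = (3544903 + 1984704)/((11/5 + 7/(-1583)) + 1198559) = 5529607/((11/5 + 7*(-1/1583)) + 1198559) = 5529607/((11/5 - 7/1583) + 1198559) = 5529607/(17378/7915 + 1198559) = 5529607/(9486611863/7915) = 5529607*(7915/9486611863) = 43766839405/9486611863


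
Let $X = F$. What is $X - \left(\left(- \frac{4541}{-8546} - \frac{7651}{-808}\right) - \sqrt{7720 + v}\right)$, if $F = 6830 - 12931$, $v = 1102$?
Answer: $- \frac{21098742271}{3452584} + \sqrt{8822} \approx -6017.1$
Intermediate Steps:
$F = -6101$
$X = -6101$
$X - \left(\left(- \frac{4541}{-8546} - \frac{7651}{-808}\right) - \sqrt{7720 + v}\right) = -6101 - \left(\left(- \frac{4541}{-8546} - \frac{7651}{-808}\right) - \sqrt{7720 + 1102}\right) = -6101 - \left(\left(\left(-4541\right) \left(- \frac{1}{8546}\right) - - \frac{7651}{808}\right) - \sqrt{8822}\right) = -6101 - \left(\left(\frac{4541}{8546} + \frac{7651}{808}\right) - \sqrt{8822}\right) = -6101 - \left(\frac{34527287}{3452584} - \sqrt{8822}\right) = - \frac{21098742271}{3452584} + \sqrt{8822}$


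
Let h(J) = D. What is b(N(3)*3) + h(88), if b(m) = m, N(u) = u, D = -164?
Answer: -155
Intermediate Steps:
h(J) = -164
b(N(3)*3) + h(88) = 3*3 - 164 = 9 - 164 = -155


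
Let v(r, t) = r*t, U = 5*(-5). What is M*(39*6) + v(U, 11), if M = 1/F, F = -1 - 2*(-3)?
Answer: -1141/5 ≈ -228.20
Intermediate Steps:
U = -25
F = 5 (F = -1 + 6 = 5)
M = 1/5 ≈ 0.20000
M*(39*6) + v(U, 11) = (39*6)/5 - 25*11 = (1/5)*234 - 275 = 234/5 - 275 = -1141/5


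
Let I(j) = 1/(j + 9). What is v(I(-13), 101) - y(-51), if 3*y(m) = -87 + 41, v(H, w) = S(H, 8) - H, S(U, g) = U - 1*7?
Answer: 25/3 ≈ 8.3333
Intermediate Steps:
I(j) = 1/(9 + j)
S(U, g) = -7 + U (S(U, g) = U - 7 = -7 + U)
v(H, w) = -7 (v(H, w) = (-7 + H) - H = -7)
y(m) = -46/3 (y(m) = (-87 + 41)/3 = (⅓)*(-46) = -46/3)
v(I(-13), 101) - y(-51) = -7 - 1*(-46/3) = -7 + 46/3 = 25/3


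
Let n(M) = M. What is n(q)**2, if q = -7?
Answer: 49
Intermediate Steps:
n(q)**2 = (-7)**2 = 49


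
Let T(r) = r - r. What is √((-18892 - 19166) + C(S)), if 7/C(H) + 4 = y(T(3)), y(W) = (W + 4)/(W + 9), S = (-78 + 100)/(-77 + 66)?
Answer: I*√2435838/8 ≈ 195.09*I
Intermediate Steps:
T(r) = 0
S = -2 (S = 22/(-11) = 22*(-1/11) = -2)
y(W) = (4 + W)/(9 + W)
C(H) = -63/32 (C(H) = 7/(-4 + (4 + 0)/(9 + 0)) = 7/(-4 + 4/9) = 7/(-32/9) = 7*(-9/32) = -63/32)
√((-18892 - 19166) + C(S)) = √((-18892 - 19166) - 63/32) = √(-38058 - 63/32) = √(-1217919/32) = I*√2435838/8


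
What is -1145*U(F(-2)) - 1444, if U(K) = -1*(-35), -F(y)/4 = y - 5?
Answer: -41519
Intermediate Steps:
F(y) = 20 - 4*y (F(y) = -4*(y - 5) = -4*(-5 + y) = 20 - 4*y)
U(K) = 35
-1145*U(F(-2)) - 1444 = -1145*35 - 1444 = -40075 - 1444 = -41519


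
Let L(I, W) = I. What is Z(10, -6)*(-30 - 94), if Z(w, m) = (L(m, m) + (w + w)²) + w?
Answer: -50096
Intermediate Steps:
Z(w, m) = m + w + 4*w² (Z(w, m) = (m + (w + w)²) + w = (m + (2*w)²) + w = (m + 4*w²) + w = m + w + 4*w²)
Z(10, -6)*(-30 - 94) = (-6 + 10 + 4*10²)*(-30 - 94) = (-6 + 10 + 4*100)*(-124) = (-6 + 10 + 400)*(-124) = 404*(-124) = -50096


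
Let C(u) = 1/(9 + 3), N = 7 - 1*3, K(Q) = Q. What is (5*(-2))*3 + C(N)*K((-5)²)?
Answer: -335/12 ≈ -27.917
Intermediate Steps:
N = 4 (N = 7 - 3 = 4)
C(u) = 1/12
(5*(-2))*3 + C(N)*K((-5)²) = (5*(-2))*3 + (1/12)*(-5)² = -10*3 + (1/12)*25 = -30 + 25/12 = -335/12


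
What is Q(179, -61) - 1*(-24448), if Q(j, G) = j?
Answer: 24627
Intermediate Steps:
Q(179, -61) - 1*(-24448) = 179 - 1*(-24448) = 179 + 24448 = 24627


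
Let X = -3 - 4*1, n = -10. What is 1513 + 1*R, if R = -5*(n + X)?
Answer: 1598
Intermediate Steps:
X = -7 (X = -3 - 4 = -7)
R = 85 (R = -5*(-10 - 7) = -5*(-17) = 85)
1513 + 1*R = 1513 + 1*85 = 1513 + 85 = 1598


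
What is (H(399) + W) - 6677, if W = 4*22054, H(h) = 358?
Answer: 81897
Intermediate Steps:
W = 88216
(H(399) + W) - 6677 = (358 + 88216) - 6677 = 88574 - 6677 = 81897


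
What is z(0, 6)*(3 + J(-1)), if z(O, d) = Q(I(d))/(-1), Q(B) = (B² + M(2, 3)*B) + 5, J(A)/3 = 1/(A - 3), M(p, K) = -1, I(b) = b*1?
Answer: -315/4 ≈ -78.750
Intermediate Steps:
I(b) = b
J(A) = 3/(-3 + A) (J(A) = 3/(A - 3) = 3/(-3 + A))
Q(B) = 5 + B² - B (Q(B) = (B² - B) + 5 = 5 + B² - B)
z(O, d) = -5 + d - d² (z(O, d) = (5 + d² - d)/(-1) = (5 + d² - d)*(-1) = -5 + d - d²)
z(0, 6)*(3 + J(-1)) = (-5 + 6 - 1*6²)*(3 + 3/(-3 - 1)) = (-5 + 6 - 1*36)*(3 + 3/(-4)) = (-5 + 6 - 36)*(3 + 3*(-¼)) = -35*(3 - ¾) = -35*9/4 = -315/4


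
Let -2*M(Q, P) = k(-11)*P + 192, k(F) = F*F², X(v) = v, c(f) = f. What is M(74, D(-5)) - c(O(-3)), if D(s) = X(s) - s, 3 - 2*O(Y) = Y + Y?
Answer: -201/2 ≈ -100.50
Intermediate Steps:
O(Y) = 3/2 - Y (O(Y) = 3/2 - (Y + Y)/2 = 3/2 - Y)
D(s) = 0 (D(s) = s - s = 0)
k(F) = F³
M(Q, P) = -96 + 1331*P/2 (M(Q, P) = -((-11)³*P + 192)/2 = -(-1331*P + 192)/2 = -(192 - 1331*P)/2 = -96 + 1331*P/2)
M(74, D(-5)) - c(O(-3)) = (-96 + (1331/2)*0) - (3/2 - 1*(-3)) = (-96 + 0) - (3/2 + 3) = -96 - 1*9/2 = -96 - 9/2 = -201/2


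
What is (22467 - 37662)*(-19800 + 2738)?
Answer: 259257090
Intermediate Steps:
(22467 - 37662)*(-19800 + 2738) = -15195*(-17062) = 259257090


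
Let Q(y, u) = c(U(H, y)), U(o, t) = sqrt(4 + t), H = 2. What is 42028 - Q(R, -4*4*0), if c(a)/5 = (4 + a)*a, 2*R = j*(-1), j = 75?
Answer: 84391/2 - 10*I*sqrt(134) ≈ 42196.0 - 115.76*I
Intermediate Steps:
R = -75/2 (R = (75*(-1))/2 = (1/2)*(-75) = -75/2 ≈ -37.500)
c(a) = 5*a*(4 + a) (c(a) = 5*((4 + a)*a) = 5*(a*(4 + a)) = 5*a*(4 + a))
Q(y, u) = 5*sqrt(4 + y)*(4 + sqrt(4 + y))
42028 - Q(R, -4*4*0) = 42028 - (20 + 5*(-75/2) + 20*sqrt(4 - 75/2)) = 42028 - (20 - 375/2 + 20*sqrt(-67/2)) = 42028 - (20 - 375/2 + 20*(I*sqrt(134)/2)) = 42028 - (20 - 375/2 + 10*I*sqrt(134)) = 42028 - (-335/2 + 10*I*sqrt(134)) = 42028 + (335/2 - 10*I*sqrt(134)) = 84391/2 - 10*I*sqrt(134)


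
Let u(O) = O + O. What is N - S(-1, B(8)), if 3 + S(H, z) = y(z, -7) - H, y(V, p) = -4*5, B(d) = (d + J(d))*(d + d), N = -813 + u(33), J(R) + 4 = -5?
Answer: -725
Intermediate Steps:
u(O) = 2*O
J(R) = -9 (J(R) = -4 - 5 = -9)
N = -747 (N = -813 + 2*33 = -813 + 66 = -747)
B(d) = 2*d*(-9 + d) (B(d) = (d - 9)*(d + d) = (-9 + d)*(2*d) = 2*d*(-9 + d))
y(V, p) = -20
S(H, z) = -23 - H (S(H, z) = -3 + (-20 - H) = -23 - H)
N - S(-1, B(8)) = -747 - (-23 - 1*(-1)) = -747 - (-23 + 1) = -747 - 1*(-22) = -747 + 22 = -725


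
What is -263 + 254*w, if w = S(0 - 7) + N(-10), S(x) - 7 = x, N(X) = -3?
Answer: -1025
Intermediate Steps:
S(x) = 7 + x
w = -3 (w = (7 + (0 - 7)) - 3 = (7 - 7) - 3 = 0 - 3 = -3)
-263 + 254*w = -263 + 254*(-3) = -263 - 762 = -1025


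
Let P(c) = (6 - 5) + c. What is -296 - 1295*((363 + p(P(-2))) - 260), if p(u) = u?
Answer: -132386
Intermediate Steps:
P(c) = 1 + c
-296 - 1295*((363 + p(P(-2))) - 260) = -296 - 1295*((363 + (1 - 2)) - 260) = -296 - 1295*((363 - 1) - 260) = -296 - 1295*(362 - 260) = -296 - 1295*102 = -296 - 132090 = -132386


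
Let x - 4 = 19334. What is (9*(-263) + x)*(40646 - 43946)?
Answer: -56004300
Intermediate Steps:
x = 19338 (x = 4 + 19334 = 19338)
(9*(-263) + x)*(40646 - 43946) = (9*(-263) + 19338)*(40646 - 43946) = (-2367 + 19338)*(-3300) = 16971*(-3300) = -56004300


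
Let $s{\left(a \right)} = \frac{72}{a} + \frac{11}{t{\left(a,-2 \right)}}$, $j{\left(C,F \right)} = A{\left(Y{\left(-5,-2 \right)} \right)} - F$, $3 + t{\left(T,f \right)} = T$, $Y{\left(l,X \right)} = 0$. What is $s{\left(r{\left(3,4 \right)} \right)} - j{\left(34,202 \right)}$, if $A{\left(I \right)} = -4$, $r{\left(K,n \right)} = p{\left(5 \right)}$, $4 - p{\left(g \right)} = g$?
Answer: $\frac{525}{4} \approx 131.25$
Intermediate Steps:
$p{\left(g \right)} = 4 - g$
$r{\left(K,n \right)} = -1$ ($r{\left(K,n \right)} = 4 - 5 = -1$)
$t{\left(T,f \right)} = -3 + T$
$j{\left(C,F \right)} = -4 - F$
$s{\left(a \right)} = \frac{11}{-3 + a} + \frac{72}{a}$ ($s{\left(a \right)} = \frac{72}{a} + \frac{11}{-3 + a} = \frac{11}{-3 + a} + \frac{72}{a}$)
$s{\left(r{\left(3,4 \right)} \right)} - j{\left(34,202 \right)} = \frac{-216 + 83 \left(-1\right)}{\left(-1\right) \left(-3 - 1\right)} - \left(-4 - 202\right) = - \frac{-216 - 83}{-4} - \left(-4 - 202\right) = \left(-1\right) \left(- \frac{1}{4}\right) \left(-299\right) - -206 = - \frac{299}{4} + 206 = \frac{525}{4}$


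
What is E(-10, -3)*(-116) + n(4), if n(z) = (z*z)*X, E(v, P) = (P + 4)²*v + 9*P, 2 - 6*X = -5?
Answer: 12932/3 ≈ 4310.7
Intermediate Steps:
X = 7/6 (X = ⅓ - ⅙*(-5) = ⅓ + ⅚ = 7/6 ≈ 1.1667)
E(v, P) = 9*P + v*(4 + P)² (E(v, P) = (4 + P)²*v + 9*P = v*(4 + P)² + 9*P = 9*P + v*(4 + P)²)
n(z) = 7*z²/6 (n(z) = (z*z)*(7/6) = z²*(7/6) = 7*z²/6)
E(-10, -3)*(-116) + n(4) = (9*(-3) - 10*(4 - 3)²)*(-116) + (7/6)*4² = (-27 - 10*1²)*(-116) + (7/6)*16 = (-27 - 10*1)*(-116) + 56/3 = (-27 - 10)*(-116) + 56/3 = -37*(-116) + 56/3 = 4292 + 56/3 = 12932/3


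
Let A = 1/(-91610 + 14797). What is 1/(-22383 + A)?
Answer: -76813/1719305380 ≈ -4.4677e-5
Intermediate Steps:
A = -1/76813 (A = 1/(-76813) = -1/76813 ≈ -1.3019e-5)
1/(-22383 + A) = 1/(-22383 - 1/76813) = 1/(-1719305380/76813) = -76813/1719305380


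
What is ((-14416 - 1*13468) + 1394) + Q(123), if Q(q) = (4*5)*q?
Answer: -24030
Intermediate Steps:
Q(q) = 20*q
((-14416 - 1*13468) + 1394) + Q(123) = ((-14416 - 1*13468) + 1394) + 20*123 = ((-14416 - 13468) + 1394) + 2460 = (-27884 + 1394) + 2460 = -26490 + 2460 = -24030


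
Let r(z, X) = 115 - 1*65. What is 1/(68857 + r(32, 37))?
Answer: 1/68907 ≈ 1.4512e-5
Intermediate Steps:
r(z, X) = 50 (r(z, X) = 115 - 65 = 50)
1/(68857 + r(32, 37)) = 1/(68857 + 50) = 1/68907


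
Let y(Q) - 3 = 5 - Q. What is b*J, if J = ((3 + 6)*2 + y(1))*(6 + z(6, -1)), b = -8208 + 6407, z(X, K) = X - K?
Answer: -585325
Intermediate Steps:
y(Q) = 8 - Q (y(Q) = 3 + (5 - Q) = 8 - Q)
b = -1801
J = 325 (J = ((3 + 6)*2 + (8 - 1*1))*(6 + (6 - 1*(-1))) = (9*2 + (8 - 1))*(6 + (6 + 1)) = (18 + 7)*(6 + 7) = 25*13 = 325)
b*J = -1801*325 = -585325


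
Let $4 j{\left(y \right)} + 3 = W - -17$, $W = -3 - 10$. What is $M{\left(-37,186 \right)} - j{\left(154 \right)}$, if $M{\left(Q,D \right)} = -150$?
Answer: $- \frac{601}{4} \approx -150.25$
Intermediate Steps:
$W = -13$ ($W = -3 - 10 = -13$)
$j{\left(y \right)} = \frac{1}{4}$ ($j{\left(y \right)} = - \frac{3}{4} + \frac{-13 - -17}{4} = - \frac{3}{4} + \frac{-13 + 17}{4} = - \frac{3}{4} + \frac{1}{4} \cdot 4 = - \frac{3}{4} + 1 = \frac{1}{4}$)
$M{\left(-37,186 \right)} - j{\left(154 \right)} = -150 - \frac{1}{4} = - \frac{601}{4}$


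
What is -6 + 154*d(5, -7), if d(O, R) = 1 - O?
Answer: -622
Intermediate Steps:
-6 + 154*d(5, -7) = -6 + 154*(1 - 1*5) = -6 + 154*(1 - 5) = -6 + 154*(-4) = -6 - 616 = -622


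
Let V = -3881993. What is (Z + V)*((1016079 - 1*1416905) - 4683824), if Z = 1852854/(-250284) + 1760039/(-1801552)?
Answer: 370838996176052192574675/18787485032 ≈ 1.9739e+13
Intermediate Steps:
Z = -314876869207/37574970064 (Z = 1852854*(-1/250284) + 1760039*(-1/1801552) = -308809/41714 - 1760039/1801552 = -314876869207/37574970064 ≈ -8.3800)
(Z + V)*((1016079 - 1*1416905) - 4683824) = (-314876869207/37574970064 - 3881993)*((1016079 - 1*1416905) - 4683824) = -145866085640526759*((1016079 - 1416905) - 4683824)/37574970064 = -145866085640526759*(-400826 - 4683824)/37574970064 = -145866085640526759/37574970064*(-5084650) = 370838996176052192574675/18787485032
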